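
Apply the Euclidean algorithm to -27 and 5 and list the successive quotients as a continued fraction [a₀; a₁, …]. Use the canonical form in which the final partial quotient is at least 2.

-27 = -6·5 + 3, so a_0 = -6
5 = 1·3 + 2, so a_1 = 1
3 = 1·2 + 1, so a_2 = 1
2 = 2·1 + 0, so a_3 = 2

[-6; 1, 1, 2]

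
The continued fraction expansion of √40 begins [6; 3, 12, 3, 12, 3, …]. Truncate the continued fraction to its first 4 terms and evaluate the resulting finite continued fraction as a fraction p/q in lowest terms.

Start with 3.
12 + 1/(3/1) = 12 + 1/3 = 37/3
3 + 1/(37/3) = 3 + 3/37 = 114/37
6 + 1/(114/37) = 6 + 37/114 = 721/114

721/114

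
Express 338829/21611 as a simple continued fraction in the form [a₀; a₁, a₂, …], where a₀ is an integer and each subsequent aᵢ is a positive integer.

Repeatedly divide and take the remainder:
338829 ÷ 21611 → quotient 15, remainder 14664
21611 ÷ 14664 → quotient 1, remainder 6947
14664 ÷ 6947 → quotient 2, remainder 770
6947 ÷ 770 → quotient 9, remainder 17
770 ÷ 17 → quotient 45, remainder 5
17 ÷ 5 → quotient 3, remainder 2
5 ÷ 2 → quotient 2, remainder 1
2 ÷ 1 → quotient 2, remainder 0

[15; 1, 2, 9, 45, 3, 2, 2]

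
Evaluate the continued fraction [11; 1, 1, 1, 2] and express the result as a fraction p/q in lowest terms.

93/8

Compute successive convergents:
a_0 = 11: 11/1
a_1 = 1: 12/1
a_2 = 1: 23/2
a_3 = 1: 35/3
a_4 = 2: 93/8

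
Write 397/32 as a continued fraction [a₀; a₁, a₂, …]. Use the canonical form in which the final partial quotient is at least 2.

[12; 2, 2, 6]

⌊397/32⌋ = 12, remainder 13
⌊32/13⌋ = 2, remainder 6
⌊13/6⌋ = 2, remainder 1
⌊6/1⌋ = 6, remainder 0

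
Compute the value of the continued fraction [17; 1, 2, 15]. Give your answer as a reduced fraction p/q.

Start with 15.
2 + 1/(15/1) = 2 + 1/15 = 31/15
1 + 1/(31/15) = 1 + 15/31 = 46/31
17 + 1/(46/31) = 17 + 31/46 = 813/46

813/46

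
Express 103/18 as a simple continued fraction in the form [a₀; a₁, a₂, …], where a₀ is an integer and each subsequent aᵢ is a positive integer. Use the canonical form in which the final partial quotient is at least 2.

[5; 1, 2, 1, 1, 2]

Run the Euclidean algorithm, recording each quotient:
103 = 5·18 + 13, so a_0 = 5
18 = 1·13 + 5, so a_1 = 1
13 = 2·5 + 3, so a_2 = 2
5 = 1·3 + 2, so a_3 = 1
3 = 1·2 + 1, so a_4 = 1
2 = 2·1 + 0, so a_5 = 2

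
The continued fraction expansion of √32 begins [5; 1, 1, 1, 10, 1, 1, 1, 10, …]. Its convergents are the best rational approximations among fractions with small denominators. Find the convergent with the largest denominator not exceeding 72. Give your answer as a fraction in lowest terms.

List convergents until the denominator exceeds the bound:
a_0 = 5: 5/1  (≤ bound)
a_1 = 1: 6/1  (≤ bound)
a_2 = 1: 11/2  (≤ bound)
a_3 = 1: 17/3  (≤ bound)
a_4 = 10: 181/32  (≤ bound)
a_5 = 1: 198/35  (≤ bound)
a_6 = 1: 379/67  (≤ bound)
a_7 = 1: 577/102  (> 72, stop)

379/67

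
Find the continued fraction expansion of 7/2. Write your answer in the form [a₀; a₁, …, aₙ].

Run the Euclidean algorithm, recording each quotient:
7 ÷ 2 → quotient 3, remainder 1
2 ÷ 1 → quotient 2, remainder 0

[3; 2]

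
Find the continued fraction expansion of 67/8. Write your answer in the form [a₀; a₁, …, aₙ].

67 = 8·8 + 3, so a_0 = 8
8 = 2·3 + 2, so a_1 = 2
3 = 1·2 + 1, so a_2 = 1
2 = 2·1 + 0, so a_3 = 2

[8; 2, 1, 2]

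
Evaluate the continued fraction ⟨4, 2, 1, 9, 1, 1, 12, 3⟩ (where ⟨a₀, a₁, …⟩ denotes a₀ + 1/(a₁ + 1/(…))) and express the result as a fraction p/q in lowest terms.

Collapse the nested fraction from the inside out:
Start with 3.
12 + 1/(3/1) = 12 + 1/3 = 37/3
1 + 1/(37/3) = 1 + 3/37 = 40/37
1 + 1/(40/37) = 1 + 37/40 = 77/40
9 + 1/(77/40) = 9 + 40/77 = 733/77
1 + 1/(733/77) = 1 + 77/733 = 810/733
2 + 1/(810/733) = 2 + 733/810 = 2353/810
4 + 1/(2353/810) = 4 + 810/2353 = 10222/2353

10222/2353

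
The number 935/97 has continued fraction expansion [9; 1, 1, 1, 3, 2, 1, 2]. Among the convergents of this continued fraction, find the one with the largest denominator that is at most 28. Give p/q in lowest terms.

241/25

a_0 = 9: 9/1  (≤ bound)
a_1 = 1: 10/1  (≤ bound)
a_2 = 1: 19/2  (≤ bound)
a_3 = 1: 29/3  (≤ bound)
a_4 = 3: 106/11  (≤ bound)
a_5 = 2: 241/25  (≤ bound)
a_6 = 1: 347/36  (> 28, stop)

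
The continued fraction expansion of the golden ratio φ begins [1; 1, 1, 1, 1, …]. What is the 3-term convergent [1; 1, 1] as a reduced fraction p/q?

Work from the innermost term outward:
Start with 1.
1 + 1/(1/1) = 1 + 1/1 = 2/1
1 + 1/(2/1) = 1 + 1/2 = 3/2

3/2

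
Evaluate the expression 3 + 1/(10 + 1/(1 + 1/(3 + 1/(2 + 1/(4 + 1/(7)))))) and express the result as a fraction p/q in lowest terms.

9631/3114

Start with 7.
4 + 1/(7/1) = 4 + 1/7 = 29/7
2 + 1/(29/7) = 2 + 7/29 = 65/29
3 + 1/(65/29) = 3 + 29/65 = 224/65
1 + 1/(224/65) = 1 + 65/224 = 289/224
10 + 1/(289/224) = 10 + 224/289 = 3114/289
3 + 1/(3114/289) = 3 + 289/3114 = 9631/3114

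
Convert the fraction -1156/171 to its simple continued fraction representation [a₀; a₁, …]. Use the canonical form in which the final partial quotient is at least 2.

-1156 ÷ 171 → quotient -7, remainder 41
171 ÷ 41 → quotient 4, remainder 7
41 ÷ 7 → quotient 5, remainder 6
7 ÷ 6 → quotient 1, remainder 1
6 ÷ 1 → quotient 6, remainder 0

[-7; 4, 5, 1, 6]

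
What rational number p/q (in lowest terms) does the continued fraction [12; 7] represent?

85/7

Start with 7.
12 + 1/(7/1) = 12 + 1/7 = 85/7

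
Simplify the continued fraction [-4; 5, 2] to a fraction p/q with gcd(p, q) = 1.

-42/11

Start with 2.
5 + 1/(2/1) = 5 + 1/2 = 11/2
-4 + 1/(11/2) = -4 + 2/11 = -42/11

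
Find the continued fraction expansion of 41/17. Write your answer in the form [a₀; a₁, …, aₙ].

[2; 2, 2, 3]

Repeatedly divide and take the remainder:
41 ÷ 17 → quotient 2, remainder 7
17 ÷ 7 → quotient 2, remainder 3
7 ÷ 3 → quotient 2, remainder 1
3 ÷ 1 → quotient 3, remainder 0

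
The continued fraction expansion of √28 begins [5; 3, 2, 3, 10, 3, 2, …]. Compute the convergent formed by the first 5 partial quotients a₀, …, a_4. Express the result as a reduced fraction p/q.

a_0 = 5: 5/1
a_1 = 3: 16/3
a_2 = 2: 37/7
a_3 = 3: 127/24
a_4 = 10: 1307/247

1307/247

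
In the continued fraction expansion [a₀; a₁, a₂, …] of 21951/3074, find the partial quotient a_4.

3

21951 = 7·3074 + 433, so a_0 = 7
3074 = 7·433 + 43, so a_1 = 7
433 = 10·43 + 3, so a_2 = 10
43 = 14·3 + 1, so a_3 = 14
3 = 3·1 + 0, so a_4 = 3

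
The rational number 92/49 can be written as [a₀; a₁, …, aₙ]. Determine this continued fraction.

[1; 1, 7, 6]

92 ÷ 49 → quotient 1, remainder 43
49 ÷ 43 → quotient 1, remainder 6
43 ÷ 6 → quotient 7, remainder 1
6 ÷ 1 → quotient 6, remainder 0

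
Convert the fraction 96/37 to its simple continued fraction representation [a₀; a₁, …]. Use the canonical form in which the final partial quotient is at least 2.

[2; 1, 1, 2, 7]

96 ÷ 37 → quotient 2, remainder 22
37 ÷ 22 → quotient 1, remainder 15
22 ÷ 15 → quotient 1, remainder 7
15 ÷ 7 → quotient 2, remainder 1
7 ÷ 1 → quotient 7, remainder 0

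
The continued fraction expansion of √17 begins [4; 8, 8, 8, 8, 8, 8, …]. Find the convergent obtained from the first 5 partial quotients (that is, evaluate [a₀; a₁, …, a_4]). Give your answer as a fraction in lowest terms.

Use the convergent recurrence hₖ = aₖ·hₖ₋₁ + hₖ₋₂ (and likewise for the denominators kₖ):
a_0 = 4: 4/1
a_1 = 8: 33/8
a_2 = 8: 268/65
a_3 = 8: 2177/528
a_4 = 8: 17684/4289

17684/4289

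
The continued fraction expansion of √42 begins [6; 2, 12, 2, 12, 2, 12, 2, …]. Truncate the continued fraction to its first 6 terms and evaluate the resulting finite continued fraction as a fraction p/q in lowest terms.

a_0 = 6: 6/1
a_1 = 2: 13/2
a_2 = 12: 162/25
a_3 = 2: 337/52
a_4 = 12: 4206/649
a_5 = 2: 8749/1350

8749/1350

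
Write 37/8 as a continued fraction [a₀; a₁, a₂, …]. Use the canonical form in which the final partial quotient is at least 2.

Repeatedly divide and take the remainder:
37 ÷ 8 → quotient 4, remainder 5
8 ÷ 5 → quotient 1, remainder 3
5 ÷ 3 → quotient 1, remainder 2
3 ÷ 2 → quotient 1, remainder 1
2 ÷ 1 → quotient 2, remainder 0

[4; 1, 1, 1, 2]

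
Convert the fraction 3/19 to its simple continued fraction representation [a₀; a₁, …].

3 = 0·19 + 3, so a_0 = 0
19 = 6·3 + 1, so a_1 = 6
3 = 3·1 + 0, so a_2 = 3

[0; 6, 3]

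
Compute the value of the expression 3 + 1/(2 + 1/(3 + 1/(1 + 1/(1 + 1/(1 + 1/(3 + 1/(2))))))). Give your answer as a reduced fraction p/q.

Build up convergents one term at a time:
a_0 = 3: 3/1
a_1 = 2: 7/2
a_2 = 3: 24/7
a_3 = 1: 31/9
a_4 = 1: 55/16
a_5 = 1: 86/25
a_6 = 3: 313/91
a_7 = 2: 712/207

712/207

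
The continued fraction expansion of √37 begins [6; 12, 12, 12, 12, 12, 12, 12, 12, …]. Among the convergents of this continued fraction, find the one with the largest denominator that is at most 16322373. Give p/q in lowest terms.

a_0 = 6: 6/1  (≤ bound)
a_1 = 12: 73/12  (≤ bound)
a_2 = 12: 882/145  (≤ bound)
a_3 = 12: 10657/1752  (≤ bound)
a_4 = 12: 128766/21169  (≤ bound)
a_5 = 12: 1555849/255780  (≤ bound)
a_6 = 12: 18798954/3090529  (≤ bound)
a_7 = 12: 227143297/37342128  (> 16322373, stop)

18798954/3090529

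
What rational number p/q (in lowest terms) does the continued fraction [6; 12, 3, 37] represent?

8398/1381

Collapse the nested fraction from the inside out:
Start with 37.
3 + 1/(37/1) = 3 + 1/37 = 112/37
12 + 1/(112/37) = 12 + 37/112 = 1381/112
6 + 1/(1381/112) = 6 + 112/1381 = 8398/1381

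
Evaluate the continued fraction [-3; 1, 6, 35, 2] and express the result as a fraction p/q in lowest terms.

Start with 2.
35 + 1/(2/1) = 35 + 1/2 = 71/2
6 + 1/(71/2) = 6 + 2/71 = 428/71
1 + 1/(428/71) = 1 + 71/428 = 499/428
-3 + 1/(499/428) = -3 + 428/499 = -1069/499

-1069/499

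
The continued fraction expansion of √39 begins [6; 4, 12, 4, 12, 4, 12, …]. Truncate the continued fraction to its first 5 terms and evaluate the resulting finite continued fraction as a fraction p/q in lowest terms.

15294/2449

Starting at the tail and folding back:
Start with 12.
4 + 1/(12/1) = 4 + 1/12 = 49/12
12 + 1/(49/12) = 12 + 12/49 = 600/49
4 + 1/(600/49) = 4 + 49/600 = 2449/600
6 + 1/(2449/600) = 6 + 600/2449 = 15294/2449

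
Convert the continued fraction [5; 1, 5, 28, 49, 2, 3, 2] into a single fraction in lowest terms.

a_0 = 5: 5/1
a_1 = 1: 6/1
a_2 = 5: 35/6
a_3 = 28: 986/169
a_4 = 49: 48349/8287
a_5 = 2: 97684/16743
a_6 = 3: 341401/58516
a_7 = 2: 780486/133775

780486/133775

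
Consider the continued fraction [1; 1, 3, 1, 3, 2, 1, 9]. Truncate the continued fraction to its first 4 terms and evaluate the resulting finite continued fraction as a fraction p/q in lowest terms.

Start with 1.
3 + 1/(1/1) = 3 + 1/1 = 4/1
1 + 1/(4/1) = 1 + 1/4 = 5/4
1 + 1/(5/4) = 1 + 4/5 = 9/5

9/5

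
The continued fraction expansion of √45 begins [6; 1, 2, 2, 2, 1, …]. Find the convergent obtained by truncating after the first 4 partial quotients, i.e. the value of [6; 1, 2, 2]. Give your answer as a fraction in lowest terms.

47/7

Use the convergent recurrence hₖ = aₖ·hₖ₋₁ + hₖ₋₂ (and likewise for the denominators kₖ):
a_0 = 6: 6/1
a_1 = 1: 7/1
a_2 = 2: 20/3
a_3 = 2: 47/7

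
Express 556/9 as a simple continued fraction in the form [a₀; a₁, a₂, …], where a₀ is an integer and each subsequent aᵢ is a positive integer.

[61; 1, 3, 2]

⌊556/9⌋ = 61, remainder 7
⌊9/7⌋ = 1, remainder 2
⌊7/2⌋ = 3, remainder 1
⌊2/1⌋ = 2, remainder 0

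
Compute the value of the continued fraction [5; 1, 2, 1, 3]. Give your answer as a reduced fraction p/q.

a_0 = 5: 5/1
a_1 = 1: 6/1
a_2 = 2: 17/3
a_3 = 1: 23/4
a_4 = 3: 86/15

86/15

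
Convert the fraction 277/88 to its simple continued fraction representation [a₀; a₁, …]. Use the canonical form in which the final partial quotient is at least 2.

Repeatedly divide and take the remainder:
277 = 3·88 + 13, so a_0 = 3
88 = 6·13 + 10, so a_1 = 6
13 = 1·10 + 3, so a_2 = 1
10 = 3·3 + 1, so a_3 = 3
3 = 3·1 + 0, so a_4 = 3

[3; 6, 1, 3, 3]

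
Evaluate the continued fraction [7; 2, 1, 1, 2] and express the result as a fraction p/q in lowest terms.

a_0 = 7: 7/1
a_1 = 2: 15/2
a_2 = 1: 22/3
a_3 = 1: 37/5
a_4 = 2: 96/13

96/13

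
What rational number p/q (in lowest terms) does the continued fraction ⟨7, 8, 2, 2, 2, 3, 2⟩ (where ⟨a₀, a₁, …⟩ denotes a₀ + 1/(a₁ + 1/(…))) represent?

5631/791

a_0 = 7: 7/1
a_1 = 8: 57/8
a_2 = 2: 121/17
a_3 = 2: 299/42
a_4 = 2: 719/101
a_5 = 3: 2456/345
a_6 = 2: 5631/791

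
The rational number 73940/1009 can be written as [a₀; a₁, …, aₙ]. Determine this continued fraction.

73940 ÷ 1009 → quotient 73, remainder 283
1009 ÷ 283 → quotient 3, remainder 160
283 ÷ 160 → quotient 1, remainder 123
160 ÷ 123 → quotient 1, remainder 37
123 ÷ 37 → quotient 3, remainder 12
37 ÷ 12 → quotient 3, remainder 1
12 ÷ 1 → quotient 12, remainder 0

[73; 3, 1, 1, 3, 3, 12]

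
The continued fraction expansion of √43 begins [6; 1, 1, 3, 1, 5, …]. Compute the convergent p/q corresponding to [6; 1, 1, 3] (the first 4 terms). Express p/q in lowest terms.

46/7

a_0 = 6: 6/1
a_1 = 1: 7/1
a_2 = 1: 13/2
a_3 = 3: 46/7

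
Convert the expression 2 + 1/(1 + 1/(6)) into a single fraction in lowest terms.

20/7

Build up convergents one term at a time:
a_0 = 2: 2/1
a_1 = 1: 3/1
a_2 = 6: 20/7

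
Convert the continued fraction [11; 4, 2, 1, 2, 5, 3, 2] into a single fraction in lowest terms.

Compute successive convergents:
a_0 = 11: 11/1
a_1 = 4: 45/4
a_2 = 2: 101/9
a_3 = 1: 146/13
a_4 = 2: 393/35
a_5 = 5: 2111/188
a_6 = 3: 6726/599
a_7 = 2: 15563/1386

15563/1386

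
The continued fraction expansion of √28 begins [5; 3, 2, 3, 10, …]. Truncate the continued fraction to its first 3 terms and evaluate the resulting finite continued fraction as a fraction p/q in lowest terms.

37/7

a_0 = 5: 5/1
a_1 = 3: 16/3
a_2 = 2: 37/7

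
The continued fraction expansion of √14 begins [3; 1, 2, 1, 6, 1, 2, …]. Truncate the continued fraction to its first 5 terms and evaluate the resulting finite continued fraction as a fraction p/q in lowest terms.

Work from the innermost term outward:
Start with 6.
1 + 1/(6/1) = 1 + 1/6 = 7/6
2 + 1/(7/6) = 2 + 6/7 = 20/7
1 + 1/(20/7) = 1 + 7/20 = 27/20
3 + 1/(27/20) = 3 + 20/27 = 101/27

101/27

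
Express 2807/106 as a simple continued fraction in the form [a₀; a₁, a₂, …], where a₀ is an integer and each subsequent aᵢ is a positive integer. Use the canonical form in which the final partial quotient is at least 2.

[26; 2, 12, 1, 3]

Repeatedly divide and take the remainder:
2807 ÷ 106 → quotient 26, remainder 51
106 ÷ 51 → quotient 2, remainder 4
51 ÷ 4 → quotient 12, remainder 3
4 ÷ 3 → quotient 1, remainder 1
3 ÷ 1 → quotient 3, remainder 0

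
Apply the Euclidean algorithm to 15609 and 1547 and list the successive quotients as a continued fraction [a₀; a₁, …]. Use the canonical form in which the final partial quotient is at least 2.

15609 = 10·1547 + 139, so a_0 = 10
1547 = 11·139 + 18, so a_1 = 11
139 = 7·18 + 13, so a_2 = 7
18 = 1·13 + 5, so a_3 = 1
13 = 2·5 + 3, so a_4 = 2
5 = 1·3 + 2, so a_5 = 1
3 = 1·2 + 1, so a_6 = 1
2 = 2·1 + 0, so a_7 = 2

[10; 11, 7, 1, 2, 1, 1, 2]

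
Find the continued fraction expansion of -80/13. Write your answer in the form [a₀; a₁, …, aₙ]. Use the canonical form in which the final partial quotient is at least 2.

[-7; 1, 5, 2]

Repeatedly divide and take the remainder:
-80 = -7·13 + 11, so a_0 = -7
13 = 1·11 + 2, so a_1 = 1
11 = 5·2 + 1, so a_2 = 5
2 = 2·1 + 0, so a_3 = 2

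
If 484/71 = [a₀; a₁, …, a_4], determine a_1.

1

484 ÷ 71 → quotient 6, remainder 58
71 ÷ 58 → quotient 1, remainder 13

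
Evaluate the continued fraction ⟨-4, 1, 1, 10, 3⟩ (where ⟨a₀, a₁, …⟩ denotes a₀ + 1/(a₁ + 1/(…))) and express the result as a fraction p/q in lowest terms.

-226/65

Start with 3.
10 + 1/(3/1) = 10 + 1/3 = 31/3
1 + 1/(31/3) = 1 + 3/31 = 34/31
1 + 1/(34/31) = 1 + 31/34 = 65/34
-4 + 1/(65/34) = -4 + 34/65 = -226/65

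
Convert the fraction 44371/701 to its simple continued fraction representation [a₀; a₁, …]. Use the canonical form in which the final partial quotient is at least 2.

44371 = 63·701 + 208, so a_0 = 63
701 = 3·208 + 77, so a_1 = 3
208 = 2·77 + 54, so a_2 = 2
77 = 1·54 + 23, so a_3 = 1
54 = 2·23 + 8, so a_4 = 2
23 = 2·8 + 7, so a_5 = 2
8 = 1·7 + 1, so a_6 = 1
7 = 7·1 + 0, so a_7 = 7

[63; 3, 2, 1, 2, 2, 1, 7]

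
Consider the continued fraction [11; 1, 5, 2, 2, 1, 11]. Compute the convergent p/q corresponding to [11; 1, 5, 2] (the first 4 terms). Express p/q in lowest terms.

a_0 = 11: 11/1
a_1 = 1: 12/1
a_2 = 5: 71/6
a_3 = 2: 154/13

154/13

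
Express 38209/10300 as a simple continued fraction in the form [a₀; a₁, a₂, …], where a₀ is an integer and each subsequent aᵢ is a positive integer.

38209 ÷ 10300 → quotient 3, remainder 7309
10300 ÷ 7309 → quotient 1, remainder 2991
7309 ÷ 2991 → quotient 2, remainder 1327
2991 ÷ 1327 → quotient 2, remainder 337
1327 ÷ 337 → quotient 3, remainder 316
337 ÷ 316 → quotient 1, remainder 21
316 ÷ 21 → quotient 15, remainder 1
21 ÷ 1 → quotient 21, remainder 0

[3; 1, 2, 2, 3, 1, 15, 21]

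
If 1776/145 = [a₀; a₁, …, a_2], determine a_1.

1776 = 12·145 + 36, so a_0 = 12
145 = 4·36 + 1, so a_1 = 4

4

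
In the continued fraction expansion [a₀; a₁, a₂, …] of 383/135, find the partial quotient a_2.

Apply division with remainder until the remainder is 0:
383 = 2·135 + 113, so a_0 = 2
135 = 1·113 + 22, so a_1 = 1
113 = 5·22 + 3, so a_2 = 5

5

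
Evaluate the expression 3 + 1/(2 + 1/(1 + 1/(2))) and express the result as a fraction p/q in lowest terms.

27/8

Starting at the tail and folding back:
Start with 2.
1 + 1/(2/1) = 1 + 1/2 = 3/2
2 + 1/(3/2) = 2 + 2/3 = 8/3
3 + 1/(8/3) = 3 + 3/8 = 27/8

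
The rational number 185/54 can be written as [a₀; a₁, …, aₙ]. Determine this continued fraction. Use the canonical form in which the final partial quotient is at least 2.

[3; 2, 2, 1, 7]

185 = 3·54 + 23, so a_0 = 3
54 = 2·23 + 8, so a_1 = 2
23 = 2·8 + 7, so a_2 = 2
8 = 1·7 + 1, so a_3 = 1
7 = 7·1 + 0, so a_4 = 7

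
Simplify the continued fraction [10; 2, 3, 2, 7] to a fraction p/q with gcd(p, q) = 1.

1242/119

Start with 7.
2 + 1/(7/1) = 2 + 1/7 = 15/7
3 + 1/(15/7) = 3 + 7/15 = 52/15
2 + 1/(52/15) = 2 + 15/52 = 119/52
10 + 1/(119/52) = 10 + 52/119 = 1242/119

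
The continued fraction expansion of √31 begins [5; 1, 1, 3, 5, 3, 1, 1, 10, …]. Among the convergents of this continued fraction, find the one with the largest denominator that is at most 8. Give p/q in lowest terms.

39/7

a_0 = 5: 5/1  (≤ bound)
a_1 = 1: 6/1  (≤ bound)
a_2 = 1: 11/2  (≤ bound)
a_3 = 3: 39/7  (≤ bound)
a_4 = 5: 206/37  (> 8, stop)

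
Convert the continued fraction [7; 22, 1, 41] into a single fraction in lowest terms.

6797/965

Collapse the nested fraction from the inside out:
Start with 41.
1 + 1/(41/1) = 1 + 1/41 = 42/41
22 + 1/(42/41) = 22 + 41/42 = 965/42
7 + 1/(965/42) = 7 + 42/965 = 6797/965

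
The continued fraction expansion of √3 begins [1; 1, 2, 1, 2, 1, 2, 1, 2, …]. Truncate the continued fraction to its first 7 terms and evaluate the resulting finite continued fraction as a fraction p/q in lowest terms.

71/41

Build up convergents one term at a time:
a_0 = 1: 1/1
a_1 = 1: 2/1
a_2 = 2: 5/3
a_3 = 1: 7/4
a_4 = 2: 19/11
a_5 = 1: 26/15
a_6 = 2: 71/41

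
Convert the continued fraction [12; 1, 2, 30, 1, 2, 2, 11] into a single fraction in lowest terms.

Work from the innermost term outward:
Start with 11.
2 + 1/(11/1) = 2 + 1/11 = 23/11
2 + 1/(23/11) = 2 + 11/23 = 57/23
1 + 1/(57/23) = 1 + 23/57 = 80/57
30 + 1/(80/57) = 30 + 57/80 = 2457/80
2 + 1/(2457/80) = 2 + 80/2457 = 4994/2457
1 + 1/(4994/2457) = 1 + 2457/4994 = 7451/4994
12 + 1/(7451/4994) = 12 + 4994/7451 = 94406/7451

94406/7451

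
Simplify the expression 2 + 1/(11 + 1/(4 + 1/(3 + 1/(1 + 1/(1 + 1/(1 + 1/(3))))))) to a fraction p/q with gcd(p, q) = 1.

a_0 = 2: 2/1
a_1 = 11: 23/11
a_2 = 4: 94/45
a_3 = 3: 305/146
a_4 = 1: 399/191
a_5 = 1: 704/337
a_6 = 1: 1103/528
a_7 = 3: 4013/1921

4013/1921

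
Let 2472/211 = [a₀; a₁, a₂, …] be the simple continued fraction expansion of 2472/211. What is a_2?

Apply division with remainder until the remainder is 0:
⌊2472/211⌋ = 11, remainder 151
⌊211/151⌋ = 1, remainder 60
⌊151/60⌋ = 2, remainder 31

2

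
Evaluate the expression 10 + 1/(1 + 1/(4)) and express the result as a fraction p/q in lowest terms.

Build up convergents one term at a time:
a_0 = 10: 10/1
a_1 = 1: 11/1
a_2 = 4: 54/5

54/5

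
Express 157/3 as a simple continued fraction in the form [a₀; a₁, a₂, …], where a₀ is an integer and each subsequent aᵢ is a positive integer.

Run the Euclidean algorithm, recording each quotient:
⌊157/3⌋ = 52, remainder 1
⌊3/1⌋ = 3, remainder 0

[52; 3]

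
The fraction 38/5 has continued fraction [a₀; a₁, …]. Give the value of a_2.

⌊38/5⌋ = 7, remainder 3
⌊5/3⌋ = 1, remainder 2
⌊3/2⌋ = 1, remainder 1

1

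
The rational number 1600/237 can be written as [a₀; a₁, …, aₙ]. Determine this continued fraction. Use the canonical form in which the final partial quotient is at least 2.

[6; 1, 3, 59]

Repeatedly divide and take the remainder:
1600 = 6·237 + 178, so a_0 = 6
237 = 1·178 + 59, so a_1 = 1
178 = 3·59 + 1, so a_2 = 3
59 = 59·1 + 0, so a_3 = 59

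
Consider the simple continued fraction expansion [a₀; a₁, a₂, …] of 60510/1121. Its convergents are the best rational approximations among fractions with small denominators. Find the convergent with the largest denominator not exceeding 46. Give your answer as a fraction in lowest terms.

2483/46

List convergents until the denominator exceeds the bound:
a_0 = 53: 53/1  (≤ bound)
a_1 = 1: 54/1  (≤ bound)
a_2 = 45: 2483/46  (≤ bound)
a_3 = 1: 2537/47  (> 46, stop)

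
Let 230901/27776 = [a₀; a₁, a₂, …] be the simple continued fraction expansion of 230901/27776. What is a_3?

⌊230901/27776⌋ = 8, remainder 8693
⌊27776/8693⌋ = 3, remainder 1697
⌊8693/1697⌋ = 5, remainder 208
⌊1697/208⌋ = 8, remainder 33

8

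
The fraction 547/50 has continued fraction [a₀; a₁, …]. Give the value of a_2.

Apply division with remainder until the remainder is 0:
547 = 10·50 + 47, so a_0 = 10
50 = 1·47 + 3, so a_1 = 1
47 = 15·3 + 2, so a_2 = 15

15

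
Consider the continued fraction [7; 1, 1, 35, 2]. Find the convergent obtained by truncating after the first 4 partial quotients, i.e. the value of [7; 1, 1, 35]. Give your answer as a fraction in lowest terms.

a_0 = 7: 7/1
a_1 = 1: 8/1
a_2 = 1: 15/2
a_3 = 35: 533/71

533/71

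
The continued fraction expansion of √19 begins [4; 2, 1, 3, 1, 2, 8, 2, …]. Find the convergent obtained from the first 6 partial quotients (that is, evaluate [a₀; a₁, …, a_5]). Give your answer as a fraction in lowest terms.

Starting at the tail and folding back:
Start with 2.
1 + 1/(2/1) = 1 + 1/2 = 3/2
3 + 1/(3/2) = 3 + 2/3 = 11/3
1 + 1/(11/3) = 1 + 3/11 = 14/11
2 + 1/(14/11) = 2 + 11/14 = 39/14
4 + 1/(39/14) = 4 + 14/39 = 170/39

170/39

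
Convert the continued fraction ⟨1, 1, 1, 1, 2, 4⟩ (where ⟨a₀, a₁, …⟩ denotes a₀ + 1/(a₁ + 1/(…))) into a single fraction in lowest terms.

57/35

Starting at the tail and folding back:
Start with 4.
2 + 1/(4/1) = 2 + 1/4 = 9/4
1 + 1/(9/4) = 1 + 4/9 = 13/9
1 + 1/(13/9) = 1 + 9/13 = 22/13
1 + 1/(22/13) = 1 + 13/22 = 35/22
1 + 1/(35/22) = 1 + 22/35 = 57/35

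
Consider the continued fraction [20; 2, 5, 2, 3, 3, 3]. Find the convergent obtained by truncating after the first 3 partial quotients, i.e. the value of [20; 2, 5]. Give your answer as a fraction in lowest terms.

225/11

Build up convergents one term at a time:
a_0 = 20: 20/1
a_1 = 2: 41/2
a_2 = 5: 225/11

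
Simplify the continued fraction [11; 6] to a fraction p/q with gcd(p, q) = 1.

67/6

a_0 = 11: 11/1
a_1 = 6: 67/6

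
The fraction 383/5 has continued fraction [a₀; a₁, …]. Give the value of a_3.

Apply division with remainder until the remainder is 0:
⌊383/5⌋ = 76, remainder 3
⌊5/3⌋ = 1, remainder 2
⌊3/2⌋ = 1, remainder 1
⌊2/1⌋ = 2, remainder 0

2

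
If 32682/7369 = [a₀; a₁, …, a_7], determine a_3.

⌊32682/7369⌋ = 4, remainder 3206
⌊7369/3206⌋ = 2, remainder 957
⌊3206/957⌋ = 3, remainder 335
⌊957/335⌋ = 2, remainder 287

2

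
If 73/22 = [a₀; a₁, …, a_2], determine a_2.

7

Repeatedly divide and take the remainder:
73 ÷ 22 → quotient 3, remainder 7
22 ÷ 7 → quotient 3, remainder 1
7 ÷ 1 → quotient 7, remainder 0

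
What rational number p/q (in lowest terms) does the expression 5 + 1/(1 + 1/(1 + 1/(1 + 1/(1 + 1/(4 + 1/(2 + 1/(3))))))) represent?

987/176

Work from the innermost term outward:
Start with 3.
2 + 1/(3/1) = 2 + 1/3 = 7/3
4 + 1/(7/3) = 4 + 3/7 = 31/7
1 + 1/(31/7) = 1 + 7/31 = 38/31
1 + 1/(38/31) = 1 + 31/38 = 69/38
1 + 1/(69/38) = 1 + 38/69 = 107/69
1 + 1/(107/69) = 1 + 69/107 = 176/107
5 + 1/(176/107) = 5 + 107/176 = 987/176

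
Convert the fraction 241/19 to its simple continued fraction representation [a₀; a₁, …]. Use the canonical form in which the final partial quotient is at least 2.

[12; 1, 2, 6]

⌊241/19⌋ = 12, remainder 13
⌊19/13⌋ = 1, remainder 6
⌊13/6⌋ = 2, remainder 1
⌊6/1⌋ = 6, remainder 0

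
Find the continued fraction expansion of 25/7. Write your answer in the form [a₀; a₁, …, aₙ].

Run the Euclidean algorithm, recording each quotient:
⌊25/7⌋ = 3, remainder 4
⌊7/4⌋ = 1, remainder 3
⌊4/3⌋ = 1, remainder 1
⌊3/1⌋ = 3, remainder 0

[3; 1, 1, 3]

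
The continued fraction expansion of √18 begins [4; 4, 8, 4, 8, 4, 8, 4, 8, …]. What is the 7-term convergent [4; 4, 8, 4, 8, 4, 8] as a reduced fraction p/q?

161564/38081

Start with 8.
4 + 1/(8/1) = 4 + 1/8 = 33/8
8 + 1/(33/8) = 8 + 8/33 = 272/33
4 + 1/(272/33) = 4 + 33/272 = 1121/272
8 + 1/(1121/272) = 8 + 272/1121 = 9240/1121
4 + 1/(9240/1121) = 4 + 1121/9240 = 38081/9240
4 + 1/(38081/9240) = 4 + 9240/38081 = 161564/38081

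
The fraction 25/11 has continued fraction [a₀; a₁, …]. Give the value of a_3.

25 = 2·11 + 3, so a_0 = 2
11 = 3·3 + 2, so a_1 = 3
3 = 1·2 + 1, so a_2 = 1
2 = 2·1 + 0, so a_3 = 2

2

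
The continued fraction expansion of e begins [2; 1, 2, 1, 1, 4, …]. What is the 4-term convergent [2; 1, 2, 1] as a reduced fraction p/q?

11/4

a_0 = 2: 2/1
a_1 = 1: 3/1
a_2 = 2: 8/3
a_3 = 1: 11/4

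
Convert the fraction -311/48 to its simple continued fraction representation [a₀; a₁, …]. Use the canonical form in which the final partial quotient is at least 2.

Apply division with remainder until the remainder is 0:
-311 = -7·48 + 25, so a_0 = -7
48 = 1·25 + 23, so a_1 = 1
25 = 1·23 + 2, so a_2 = 1
23 = 11·2 + 1, so a_3 = 11
2 = 2·1 + 0, so a_4 = 2

[-7; 1, 1, 11, 2]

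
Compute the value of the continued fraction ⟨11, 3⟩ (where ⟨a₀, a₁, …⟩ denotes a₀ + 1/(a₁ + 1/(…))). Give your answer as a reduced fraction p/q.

34/3

Build up convergents one term at a time:
a_0 = 11: 11/1
a_1 = 3: 34/3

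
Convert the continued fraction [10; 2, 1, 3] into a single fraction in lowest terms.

114/11

Start with 3.
1 + 1/(3/1) = 1 + 1/3 = 4/3
2 + 1/(4/3) = 2 + 3/4 = 11/4
10 + 1/(11/4) = 10 + 4/11 = 114/11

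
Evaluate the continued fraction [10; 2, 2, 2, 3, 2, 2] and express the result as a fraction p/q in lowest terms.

2385/229

Start with 2.
2 + 1/(2/1) = 2 + 1/2 = 5/2
3 + 1/(5/2) = 3 + 2/5 = 17/5
2 + 1/(17/5) = 2 + 5/17 = 39/17
2 + 1/(39/17) = 2 + 17/39 = 95/39
2 + 1/(95/39) = 2 + 39/95 = 229/95
10 + 1/(229/95) = 10 + 95/229 = 2385/229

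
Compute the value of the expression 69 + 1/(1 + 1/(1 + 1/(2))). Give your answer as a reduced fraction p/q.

348/5

Starting at the tail and folding back:
Start with 2.
1 + 1/(2/1) = 1 + 1/2 = 3/2
1 + 1/(3/2) = 1 + 2/3 = 5/3
69 + 1/(5/3) = 69 + 3/5 = 348/5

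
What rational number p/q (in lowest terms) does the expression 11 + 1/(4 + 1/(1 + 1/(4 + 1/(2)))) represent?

594/53

Starting at the tail and folding back:
Start with 2.
4 + 1/(2/1) = 4 + 1/2 = 9/2
1 + 1/(9/2) = 1 + 2/9 = 11/9
4 + 1/(11/9) = 4 + 9/11 = 53/11
11 + 1/(53/11) = 11 + 11/53 = 594/53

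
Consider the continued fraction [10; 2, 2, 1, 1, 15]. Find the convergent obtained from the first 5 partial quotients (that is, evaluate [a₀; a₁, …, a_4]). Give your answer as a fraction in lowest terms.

Build up convergents one term at a time:
a_0 = 10: 10/1
a_1 = 2: 21/2
a_2 = 2: 52/5
a_3 = 1: 73/7
a_4 = 1: 125/12

125/12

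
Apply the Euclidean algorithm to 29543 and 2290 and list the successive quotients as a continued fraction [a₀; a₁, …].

Apply division with remainder until the remainder is 0:
29543 ÷ 2290 → quotient 12, remainder 2063
2290 ÷ 2063 → quotient 1, remainder 227
2063 ÷ 227 → quotient 9, remainder 20
227 ÷ 20 → quotient 11, remainder 7
20 ÷ 7 → quotient 2, remainder 6
7 ÷ 6 → quotient 1, remainder 1
6 ÷ 1 → quotient 6, remainder 0

[12; 1, 9, 11, 2, 1, 6]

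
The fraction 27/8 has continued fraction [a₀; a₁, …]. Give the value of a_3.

2

Repeatedly divide and take the remainder:
⌊27/8⌋ = 3, remainder 3
⌊8/3⌋ = 2, remainder 2
⌊3/2⌋ = 1, remainder 1
⌊2/1⌋ = 2, remainder 0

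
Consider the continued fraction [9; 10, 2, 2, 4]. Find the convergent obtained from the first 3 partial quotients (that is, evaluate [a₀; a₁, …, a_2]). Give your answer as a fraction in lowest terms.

a_0 = 9: 9/1
a_1 = 10: 91/10
a_2 = 2: 191/21

191/21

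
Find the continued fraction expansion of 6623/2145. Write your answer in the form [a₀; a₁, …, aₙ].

[3; 11, 2, 2, 3, 1, 3, 2]

Apply division with remainder until the remainder is 0:
6623 ÷ 2145 → quotient 3, remainder 188
2145 ÷ 188 → quotient 11, remainder 77
188 ÷ 77 → quotient 2, remainder 34
77 ÷ 34 → quotient 2, remainder 9
34 ÷ 9 → quotient 3, remainder 7
9 ÷ 7 → quotient 1, remainder 2
7 ÷ 2 → quotient 3, remainder 1
2 ÷ 1 → quotient 2, remainder 0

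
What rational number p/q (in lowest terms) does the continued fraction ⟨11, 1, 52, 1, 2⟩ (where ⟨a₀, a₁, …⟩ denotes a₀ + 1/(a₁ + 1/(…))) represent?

a_0 = 11: 11/1
a_1 = 1: 12/1
a_2 = 52: 635/53
a_3 = 1: 647/54
a_4 = 2: 1929/161

1929/161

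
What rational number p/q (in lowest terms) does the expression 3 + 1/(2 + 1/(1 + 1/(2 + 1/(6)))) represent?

a_0 = 3: 3/1
a_1 = 2: 7/2
a_2 = 1: 10/3
a_3 = 2: 27/8
a_4 = 6: 172/51

172/51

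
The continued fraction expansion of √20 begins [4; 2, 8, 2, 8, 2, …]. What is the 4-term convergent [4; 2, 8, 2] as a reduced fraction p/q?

Start with 2.
8 + 1/(2/1) = 8 + 1/2 = 17/2
2 + 1/(17/2) = 2 + 2/17 = 36/17
4 + 1/(36/17) = 4 + 17/36 = 161/36

161/36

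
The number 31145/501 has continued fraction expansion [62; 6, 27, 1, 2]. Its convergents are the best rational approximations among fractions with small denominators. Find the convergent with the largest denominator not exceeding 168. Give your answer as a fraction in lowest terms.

10133/163

List convergents until the denominator exceeds the bound:
a_0 = 62: 62/1  (≤ bound)
a_1 = 6: 373/6  (≤ bound)
a_2 = 27: 10133/163  (≤ bound)
a_3 = 1: 10506/169  (> 168, stop)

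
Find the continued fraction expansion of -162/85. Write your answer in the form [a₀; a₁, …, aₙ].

[-2; 10, 1, 1, 1, 2]

Apply division with remainder until the remainder is 0:
⌊-162/85⌋ = -2, remainder 8
⌊85/8⌋ = 10, remainder 5
⌊8/5⌋ = 1, remainder 3
⌊5/3⌋ = 1, remainder 2
⌊3/2⌋ = 1, remainder 1
⌊2/1⌋ = 2, remainder 0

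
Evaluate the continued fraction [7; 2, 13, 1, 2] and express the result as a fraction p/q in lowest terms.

636/85

Start with 2.
1 + 1/(2/1) = 1 + 1/2 = 3/2
13 + 1/(3/2) = 13 + 2/3 = 41/3
2 + 1/(41/3) = 2 + 3/41 = 85/41
7 + 1/(85/41) = 7 + 41/85 = 636/85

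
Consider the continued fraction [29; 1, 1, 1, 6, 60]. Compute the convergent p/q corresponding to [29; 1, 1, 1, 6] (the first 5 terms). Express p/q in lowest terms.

Start with 6.
1 + 1/(6/1) = 1 + 1/6 = 7/6
1 + 1/(7/6) = 1 + 6/7 = 13/7
1 + 1/(13/7) = 1 + 7/13 = 20/13
29 + 1/(20/13) = 29 + 13/20 = 593/20

593/20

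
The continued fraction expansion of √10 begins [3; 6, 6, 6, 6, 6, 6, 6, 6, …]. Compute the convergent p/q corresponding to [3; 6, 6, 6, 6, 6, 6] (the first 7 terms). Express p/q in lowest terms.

168717/53353

a_0 = 3: 3/1
a_1 = 6: 19/6
a_2 = 6: 117/37
a_3 = 6: 721/228
a_4 = 6: 4443/1405
a_5 = 6: 27379/8658
a_6 = 6: 168717/53353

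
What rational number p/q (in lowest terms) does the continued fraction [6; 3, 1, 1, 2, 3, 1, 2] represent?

1375/219

Work from the innermost term outward:
Start with 2.
1 + 1/(2/1) = 1 + 1/2 = 3/2
3 + 1/(3/2) = 3 + 2/3 = 11/3
2 + 1/(11/3) = 2 + 3/11 = 25/11
1 + 1/(25/11) = 1 + 11/25 = 36/25
1 + 1/(36/25) = 1 + 25/36 = 61/36
3 + 1/(61/36) = 3 + 36/61 = 219/61
6 + 1/(219/61) = 6 + 61/219 = 1375/219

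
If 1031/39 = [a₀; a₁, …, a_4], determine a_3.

2

Run the Euclidean algorithm, recording each quotient:
1031 = 26·39 + 17, so a_0 = 26
39 = 2·17 + 5, so a_1 = 2
17 = 3·5 + 2, so a_2 = 3
5 = 2·2 + 1, so a_3 = 2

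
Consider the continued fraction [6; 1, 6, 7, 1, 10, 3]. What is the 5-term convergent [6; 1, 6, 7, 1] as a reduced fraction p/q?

a_0 = 6: 6/1
a_1 = 1: 7/1
a_2 = 6: 48/7
a_3 = 7: 343/50
a_4 = 1: 391/57

391/57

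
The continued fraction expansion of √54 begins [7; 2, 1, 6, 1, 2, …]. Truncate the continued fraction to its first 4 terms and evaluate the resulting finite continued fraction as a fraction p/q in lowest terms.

Work from the innermost term outward:
Start with 6.
1 + 1/(6/1) = 1 + 1/6 = 7/6
2 + 1/(7/6) = 2 + 6/7 = 20/7
7 + 1/(20/7) = 7 + 7/20 = 147/20

147/20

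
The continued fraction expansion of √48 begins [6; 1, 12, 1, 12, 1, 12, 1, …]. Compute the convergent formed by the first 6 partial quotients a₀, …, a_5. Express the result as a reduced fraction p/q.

1351/195

Build up convergents one term at a time:
a_0 = 6: 6/1
a_1 = 1: 7/1
a_2 = 12: 90/13
a_3 = 1: 97/14
a_4 = 12: 1254/181
a_5 = 1: 1351/195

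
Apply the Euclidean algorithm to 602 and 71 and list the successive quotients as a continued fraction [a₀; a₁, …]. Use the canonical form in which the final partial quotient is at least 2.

[8; 2, 11, 3]

Repeatedly divide and take the remainder:
602 = 8·71 + 34, so a_0 = 8
71 = 2·34 + 3, so a_1 = 2
34 = 11·3 + 1, so a_2 = 11
3 = 3·1 + 0, so a_3 = 3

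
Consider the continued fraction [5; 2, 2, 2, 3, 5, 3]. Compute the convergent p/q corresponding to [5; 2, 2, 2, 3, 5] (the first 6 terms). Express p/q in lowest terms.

a_0 = 5: 5/1
a_1 = 2: 11/2
a_2 = 2: 27/5
a_3 = 2: 65/12
a_4 = 3: 222/41
a_5 = 5: 1175/217

1175/217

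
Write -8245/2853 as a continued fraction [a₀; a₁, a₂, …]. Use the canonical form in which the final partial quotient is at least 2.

[-3; 9, 11, 1, 1, 1, 2, 3]

-8245 = -3·2853 + 314, so a_0 = -3
2853 = 9·314 + 27, so a_1 = 9
314 = 11·27 + 17, so a_2 = 11
27 = 1·17 + 10, so a_3 = 1
17 = 1·10 + 7, so a_4 = 1
10 = 1·7 + 3, so a_5 = 1
7 = 2·3 + 1, so a_6 = 2
3 = 3·1 + 0, so a_7 = 3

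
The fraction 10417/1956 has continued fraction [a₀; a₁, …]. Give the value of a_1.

⌊10417/1956⌋ = 5, remainder 637
⌊1956/637⌋ = 3, remainder 45

3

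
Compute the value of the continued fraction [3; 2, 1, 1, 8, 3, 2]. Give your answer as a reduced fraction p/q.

1056/311

a_0 = 3: 3/1
a_1 = 2: 7/2
a_2 = 1: 10/3
a_3 = 1: 17/5
a_4 = 8: 146/43
a_5 = 3: 455/134
a_6 = 2: 1056/311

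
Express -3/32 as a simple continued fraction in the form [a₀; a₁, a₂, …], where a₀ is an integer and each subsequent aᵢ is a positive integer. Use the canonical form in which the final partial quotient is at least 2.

Apply division with remainder until the remainder is 0:
-3 ÷ 32 → quotient -1, remainder 29
32 ÷ 29 → quotient 1, remainder 3
29 ÷ 3 → quotient 9, remainder 2
3 ÷ 2 → quotient 1, remainder 1
2 ÷ 1 → quotient 2, remainder 0

[-1; 1, 9, 1, 2]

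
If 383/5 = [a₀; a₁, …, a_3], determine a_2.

1

Repeatedly divide and take the remainder:
383 ÷ 5 → quotient 76, remainder 3
5 ÷ 3 → quotient 1, remainder 2
3 ÷ 2 → quotient 1, remainder 1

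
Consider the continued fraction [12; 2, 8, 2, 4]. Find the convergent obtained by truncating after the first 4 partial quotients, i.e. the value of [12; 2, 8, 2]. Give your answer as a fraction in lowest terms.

449/36

Use the convergent recurrence hₖ = aₖ·hₖ₋₁ + hₖ₋₂ (and likewise for the denominators kₖ):
a_0 = 12: 12/1
a_1 = 2: 25/2
a_2 = 8: 212/17
a_3 = 2: 449/36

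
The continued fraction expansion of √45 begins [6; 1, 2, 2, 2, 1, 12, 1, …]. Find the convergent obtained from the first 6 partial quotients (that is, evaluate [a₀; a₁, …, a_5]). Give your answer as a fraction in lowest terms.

161/24

Collapse the nested fraction from the inside out:
Start with 1.
2 + 1/(1/1) = 2 + 1/1 = 3/1
2 + 1/(3/1) = 2 + 1/3 = 7/3
2 + 1/(7/3) = 2 + 3/7 = 17/7
1 + 1/(17/7) = 1 + 7/17 = 24/17
6 + 1/(24/17) = 6 + 17/24 = 161/24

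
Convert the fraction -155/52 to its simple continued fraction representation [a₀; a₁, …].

Run the Euclidean algorithm, recording each quotient:
⌊-155/52⌋ = -3, remainder 1
⌊52/1⌋ = 52, remainder 0

[-3; 52]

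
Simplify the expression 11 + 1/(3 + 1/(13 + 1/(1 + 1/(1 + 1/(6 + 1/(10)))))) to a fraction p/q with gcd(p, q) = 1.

Compute successive convergents:
a_0 = 11: 11/1
a_1 = 3: 34/3
a_2 = 13: 453/40
a_3 = 1: 487/43
a_4 = 1: 940/83
a_5 = 6: 6127/541
a_6 = 10: 62210/5493

62210/5493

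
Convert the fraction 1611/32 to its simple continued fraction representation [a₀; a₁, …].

[50; 2, 1, 10]

⌊1611/32⌋ = 50, remainder 11
⌊32/11⌋ = 2, remainder 10
⌊11/10⌋ = 1, remainder 1
⌊10/1⌋ = 10, remainder 0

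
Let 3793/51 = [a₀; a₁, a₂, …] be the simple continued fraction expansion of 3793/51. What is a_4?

6

3793 = 74·51 + 19, so a_0 = 74
51 = 2·19 + 13, so a_1 = 2
19 = 1·13 + 6, so a_2 = 1
13 = 2·6 + 1, so a_3 = 2
6 = 6·1 + 0, so a_4 = 6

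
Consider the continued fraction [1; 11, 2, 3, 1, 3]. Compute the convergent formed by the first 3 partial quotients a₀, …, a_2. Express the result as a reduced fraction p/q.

Compute successive convergents:
a_0 = 1: 1/1
a_1 = 11: 12/11
a_2 = 2: 25/23

25/23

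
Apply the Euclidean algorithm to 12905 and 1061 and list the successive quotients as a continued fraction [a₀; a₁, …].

Apply division with remainder until the remainder is 0:
12905 ÷ 1061 → quotient 12, remainder 173
1061 ÷ 173 → quotient 6, remainder 23
173 ÷ 23 → quotient 7, remainder 12
23 ÷ 12 → quotient 1, remainder 11
12 ÷ 11 → quotient 1, remainder 1
11 ÷ 1 → quotient 11, remainder 0

[12; 6, 7, 1, 1, 11]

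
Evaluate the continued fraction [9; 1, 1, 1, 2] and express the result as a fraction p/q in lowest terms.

77/8

a_0 = 9: 9/1
a_1 = 1: 10/1
a_2 = 1: 19/2
a_3 = 1: 29/3
a_4 = 2: 77/8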